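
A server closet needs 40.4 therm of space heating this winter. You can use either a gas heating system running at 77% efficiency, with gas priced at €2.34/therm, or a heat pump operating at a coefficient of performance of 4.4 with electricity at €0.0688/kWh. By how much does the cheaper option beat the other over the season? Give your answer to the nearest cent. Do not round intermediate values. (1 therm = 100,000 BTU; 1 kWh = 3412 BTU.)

Heat load = 40.4 therm × 100,000 = 4,040,000 BTU
Gas: input = 4,040,000 / 0.77 = 5,246,753 BTU = 52.47 therm → 52.47 × €2.34 = €122.77
Heat pump: 4,040,000 BTU / 3412 = 1,184 kWh heat; / 4.4 = 269.1 kWh in → × €0.0688 = €18.51
Difference = |€122.77 − €18.51| = €104.26

€104.26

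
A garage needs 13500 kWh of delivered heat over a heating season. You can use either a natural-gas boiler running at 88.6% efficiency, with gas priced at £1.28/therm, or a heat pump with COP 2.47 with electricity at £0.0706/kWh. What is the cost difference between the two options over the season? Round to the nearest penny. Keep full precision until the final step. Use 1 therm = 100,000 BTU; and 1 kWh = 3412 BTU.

Heat load = 13500 kWh × 3412 = 46,062,000 BTU
Gas: input = 46,062,000 / 0.886 = 51,988,713 BTU = 519.9 therm → 519.9 × £1.28 = £665.46
Heat pump: 46,062,000 BTU / 3412 = 13,500 kWh heat; / 2.47 = 5,466 kWh in → × £0.0706 = £385.87
Difference = |£665.46 − £385.87| = £279.59

£279.59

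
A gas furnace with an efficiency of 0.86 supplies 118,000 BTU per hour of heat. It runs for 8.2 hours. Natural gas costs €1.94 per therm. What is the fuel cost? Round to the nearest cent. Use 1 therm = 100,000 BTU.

€21.83

Heat delivered = 118,000 BTU/h × 8.2 h = 967,600 BTU
Gas input = 967,600 / 0.86 = 1,125,116 BTU
= 1,125,116 / 100,000 = 11.25 therm
Cost = 11.25 × €1.94/therm = €21.83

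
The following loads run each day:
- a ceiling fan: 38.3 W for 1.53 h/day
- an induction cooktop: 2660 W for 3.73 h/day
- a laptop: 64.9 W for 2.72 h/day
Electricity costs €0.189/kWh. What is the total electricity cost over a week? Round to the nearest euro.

ceiling fan: 38.3 W × 1.53 h × 7 d = 410 Wh = 0.4102 kWh
induction cooktop: 2660 W × 3.73 h × 7 d = 69,453 Wh = 69.45 kWh
laptop: 64.9 W × 2.72 h × 7 d = 1,236 Wh = 1.236 kWh
Total energy = 0.4102 + 69.45 + 1.236 = 71.1 kWh
Cost = 71.1 kWh × €0.189 = €13.44 ≈ €13

€13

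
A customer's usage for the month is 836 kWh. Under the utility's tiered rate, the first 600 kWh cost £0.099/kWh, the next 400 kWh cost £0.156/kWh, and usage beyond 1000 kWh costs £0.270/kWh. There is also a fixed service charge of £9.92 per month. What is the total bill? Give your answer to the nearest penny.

£106.14

First 600 kWh × £0.099 = £59.40
Next 236 kWh × £0.156 = £36.82
Remaining tier: 0 kWh (not reached)
Energy charge = £96.22; + service £9.92 = £106.14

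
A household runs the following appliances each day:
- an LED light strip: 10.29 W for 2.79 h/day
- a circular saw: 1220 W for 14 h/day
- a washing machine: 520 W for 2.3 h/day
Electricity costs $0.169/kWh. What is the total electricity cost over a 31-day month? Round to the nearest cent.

$95.90

LED light strip: 10.29 W × 2.79 h × 31 d = 890 Wh = 0.89 kWh
circular saw: 1220 W × 14 h × 31 d = 529,480 Wh = 529.5 kWh
washing machine: 520 W × 2.3 h × 31 d = 37,076 Wh = 37.08 kWh
Total energy = 0.89 + 529.5 + 37.08 = 567.4 kWh
Cost = 567.4 kWh × $0.169 = $95.90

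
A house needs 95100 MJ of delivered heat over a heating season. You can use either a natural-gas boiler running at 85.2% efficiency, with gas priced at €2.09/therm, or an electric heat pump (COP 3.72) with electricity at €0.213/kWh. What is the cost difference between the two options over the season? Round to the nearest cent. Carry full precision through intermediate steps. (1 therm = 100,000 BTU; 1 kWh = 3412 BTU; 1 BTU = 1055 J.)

€698.52

Heat load = 95100 MJ = 95,100,000,000 J / 1055 = 90,142,180 BTU
Gas: input = 90,142,180 / 0.852 = 105,800,681 BTU = 1,058 therm → 1,058 × €2.09 = €2,211.23
Heat pump: 90,142,180 BTU / 3412 = 26,420 kWh heat; / 3.72 = 7,102 kWh in → × €0.213 = €1,512.71
Difference = |€2,211.23 − €1,512.71| = €698.52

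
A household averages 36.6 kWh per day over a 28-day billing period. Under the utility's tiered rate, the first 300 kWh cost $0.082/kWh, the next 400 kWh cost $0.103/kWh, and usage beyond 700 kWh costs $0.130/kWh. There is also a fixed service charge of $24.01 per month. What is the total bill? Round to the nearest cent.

Usage = 36.6 kWh/day × 28 days = 1024.8 kWh
First 300 kWh × $0.082 = $24.60
Next 400 kWh × $0.103 = $41.20
Remaining 324.8 kWh × $0.130 = $42.22
Energy charge = $108.02; + service $24.01 = $132.03

$132.03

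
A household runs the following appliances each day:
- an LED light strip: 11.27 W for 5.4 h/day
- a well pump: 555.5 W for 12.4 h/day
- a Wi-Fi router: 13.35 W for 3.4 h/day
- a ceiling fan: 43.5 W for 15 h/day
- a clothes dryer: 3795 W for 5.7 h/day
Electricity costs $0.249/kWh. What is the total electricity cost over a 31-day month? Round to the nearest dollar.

LED light strip: 11.27 W × 5.4 h × 31 d = 1,887 Wh = 1.887 kWh
well pump: 555.5 W × 12.4 h × 31 d = 213,534 Wh = 213.5 kWh
Wi-Fi router: 13.35 W × 3.4 h × 31 d = 1,407 Wh = 1.407 kWh
ceiling fan: 43.5 W × 15 h × 31 d = 20,228 Wh = 20.23 kWh
clothes dryer: 3795 W × 5.7 h × 31 d = 670,576 Wh = 670.6 kWh
Total energy = 1.887 + 213.5 + 1.407 + 20.23 + 670.6 = 907.6 kWh
Cost = 907.6 kWh × $0.249 = $226.00

$226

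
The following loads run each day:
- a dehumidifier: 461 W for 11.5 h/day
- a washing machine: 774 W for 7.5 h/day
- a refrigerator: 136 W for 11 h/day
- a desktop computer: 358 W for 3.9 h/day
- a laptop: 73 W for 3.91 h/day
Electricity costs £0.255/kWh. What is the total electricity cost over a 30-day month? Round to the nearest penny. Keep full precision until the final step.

£109.27

dehumidifier: 461 W × 11.5 h × 30 d = 159,045 Wh = 159 kWh
washing machine: 774 W × 7.5 h × 30 d = 174,150 Wh = 174.2 kWh
refrigerator: 136 W × 11 h × 30 d = 44,880 Wh = 44.88 kWh
desktop computer: 358 W × 3.9 h × 30 d = 41,886 Wh = 41.89 kWh
laptop: 73 W × 3.91 h × 30 d = 8,563 Wh = 8.563 kWh
Total energy = 159 + 174.2 + 44.88 + 41.89 + 8.563 = 428.5 kWh
Cost = 428.5 kWh × £0.255 = £109.27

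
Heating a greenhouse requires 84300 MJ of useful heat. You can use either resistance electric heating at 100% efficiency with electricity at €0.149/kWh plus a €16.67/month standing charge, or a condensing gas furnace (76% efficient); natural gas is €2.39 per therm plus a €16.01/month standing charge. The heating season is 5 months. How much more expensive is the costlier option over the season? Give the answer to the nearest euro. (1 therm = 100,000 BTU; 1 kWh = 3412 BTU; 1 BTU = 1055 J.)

Heat load = 84300 MJ = 84,300,000,000 J / 1055 = 79,905,213 BTU
Gas: input = 79,905,213 / 0.76 = 105,138,439 BTU = 1,051 therm → 1,051 × €2.39 = €2,512.81; + 5 × €16.01 standing = €2,592.86
Electric: 79,905,213 BTU / 3412 = 23,420 kWh → × €0.149 = €3,489.41; + 5 × €16.67 standing = €3,572.76
Difference = |€2,592.86 − €3,572.76| = €979.90 ≈ €980

€980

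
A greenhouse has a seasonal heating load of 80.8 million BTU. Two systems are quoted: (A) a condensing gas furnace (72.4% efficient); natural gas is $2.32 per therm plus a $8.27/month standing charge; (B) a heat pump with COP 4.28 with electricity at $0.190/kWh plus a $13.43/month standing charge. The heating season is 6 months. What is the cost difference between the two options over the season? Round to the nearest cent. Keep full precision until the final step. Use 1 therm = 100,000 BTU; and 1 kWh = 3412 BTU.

Heat load = 80.8 × 10⁶ BTU = 80,800,000 BTU
Gas: input = 80,800,000 / 0.724 = 111,602,210 BTU = 1,116 therm → 1,116 × $2.32 = $2,589.17; + 6 × $8.27 standing = $2,638.79
Heat pump: 80,800,000 BTU / 3412 = 23,680 kWh heat; / 4.28 = 5,533 kWh in → × $0.190 = $1,051.26; + 6 × $13.43 standing = $1,131.84
Difference = |$2,638.79 − $1,131.84| = $1,506.95

$1506.95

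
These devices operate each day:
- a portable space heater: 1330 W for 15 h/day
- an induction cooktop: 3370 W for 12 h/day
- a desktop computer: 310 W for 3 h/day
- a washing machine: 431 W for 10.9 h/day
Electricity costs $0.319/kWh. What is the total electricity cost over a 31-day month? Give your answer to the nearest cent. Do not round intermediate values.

$652.85

portable space heater: 1330 W × 15 h × 31 d = 618,450 Wh = 618.5 kWh
induction cooktop: 3370 W × 12 h × 31 d = 1,253,640 Wh = 1,254 kWh
desktop computer: 310 W × 3 h × 31 d = 28,830 Wh = 28.83 kWh
washing machine: 431 W × 10.9 h × 31 d = 145,635 Wh = 145.6 kWh
Total energy = 618.5 + 1,254 + 28.83 + 145.6 = 2,047 kWh
Cost = 2,047 kWh × $0.319 = $652.85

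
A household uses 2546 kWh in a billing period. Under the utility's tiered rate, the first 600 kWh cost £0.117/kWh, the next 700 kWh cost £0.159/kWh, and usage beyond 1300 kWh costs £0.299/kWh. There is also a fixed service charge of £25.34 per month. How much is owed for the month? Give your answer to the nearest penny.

£579.39

First 600 kWh × £0.117 = £70.20
Next 700 kWh × £0.159 = £111.30
Remaining 1246 kWh × £0.299 = £372.55
Energy charge = £554.05; + service £25.34 = £579.39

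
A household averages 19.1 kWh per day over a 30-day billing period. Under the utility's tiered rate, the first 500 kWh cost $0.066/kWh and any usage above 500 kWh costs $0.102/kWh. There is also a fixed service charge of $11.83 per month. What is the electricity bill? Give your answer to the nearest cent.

$52.28

Usage = 19.1 kWh/day × 30 days = 573 kWh
First 500 kWh × $0.066 = $33.00
Remaining 73 kWh × $0.102 = $7.45
Energy charge = $40.45; + service $11.83 = $52.28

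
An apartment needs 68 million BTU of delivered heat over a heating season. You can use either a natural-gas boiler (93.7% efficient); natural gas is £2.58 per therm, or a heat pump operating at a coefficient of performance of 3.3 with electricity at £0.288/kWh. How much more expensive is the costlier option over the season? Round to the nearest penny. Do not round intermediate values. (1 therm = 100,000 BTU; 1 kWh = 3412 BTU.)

£133.04

Heat load = 68 × 10⁶ BTU = 68,000,000 BTU
Gas: input = 68,000,000 / 0.937 = 72,572,038 BTU = 725.7 therm → 725.7 × £2.58 = £1,872.36
Heat pump: 68,000,000 BTU / 3412 = 19,930 kWh heat; / 3.3 = 6,039 kWh in → × £0.288 = £1,739.32
Difference = |£1,872.36 − £1,739.32| = £133.04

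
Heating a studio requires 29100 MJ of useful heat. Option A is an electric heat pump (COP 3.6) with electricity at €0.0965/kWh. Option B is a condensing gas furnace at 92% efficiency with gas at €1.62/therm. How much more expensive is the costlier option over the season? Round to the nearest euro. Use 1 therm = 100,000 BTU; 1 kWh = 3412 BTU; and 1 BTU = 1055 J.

Heat load = 29100 MJ = 29,100,000,000 J / 1055 = 27,582,938 BTU
Gas: input = 27,582,938 / 0.92 = 29,981,455 BTU = 299.8 therm → 299.8 × €1.62 = €485.70
Heat pump: 27,582,938 BTU / 3412 = 8,084 kWh heat; / 3.6 = 2,246 kWh in → × €0.0965 = €216.70
Difference = |€485.70 − €216.70| = €269.00

€269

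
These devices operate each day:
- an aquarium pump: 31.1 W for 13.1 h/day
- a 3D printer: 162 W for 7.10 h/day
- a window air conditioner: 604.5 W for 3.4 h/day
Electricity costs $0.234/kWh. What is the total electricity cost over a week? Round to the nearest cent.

$5.92

aquarium pump: 31.1 W × 13.1 h × 7 d = 2,852 Wh = 2.852 kWh
3D printer: 162 W × 7.10 h × 7 d = 8,051 Wh = 8.051 kWh
window air conditioner: 604.5 W × 3.4 h × 7 d = 14,387 Wh = 14.39 kWh
Total energy = 2.852 + 8.051 + 14.39 = 25.29 kWh
Cost = 25.29 kWh × $0.234 = $5.92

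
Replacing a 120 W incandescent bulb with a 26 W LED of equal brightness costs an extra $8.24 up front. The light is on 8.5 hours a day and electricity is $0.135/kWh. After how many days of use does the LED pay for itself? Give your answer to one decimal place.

Power saved = 120 − 26 = 94 W
Daily energy saved = 94 W × 8.5 h = 799 Wh = 0.799 kWh
Daily savings = 0.799 × $0.135 = $0.1079
Payback = $8.24 / $0.1079 per day = 76.39 days

76.4 days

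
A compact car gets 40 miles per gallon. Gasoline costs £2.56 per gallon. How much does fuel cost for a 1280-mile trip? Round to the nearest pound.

£82

Fuel = 1280 mi / 40 mpg = 32 gal
Cost = 32 gal × £2.56/gal = £81.92 ≈ £82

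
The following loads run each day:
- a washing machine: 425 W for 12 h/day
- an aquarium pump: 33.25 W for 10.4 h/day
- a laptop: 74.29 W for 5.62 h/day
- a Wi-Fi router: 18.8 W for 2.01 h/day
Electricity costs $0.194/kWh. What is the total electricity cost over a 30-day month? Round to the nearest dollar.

washing machine: 425 W × 12 h × 30 d = 153,000 Wh = 153 kWh
aquarium pump: 33.25 W × 10.4 h × 30 d = 10,374 Wh = 10.37 kWh
laptop: 74.29 W × 5.62 h × 30 d = 12,525 Wh = 12.53 kWh
Wi-Fi router: 18.8 W × 2.01 h × 30 d = 1,134 Wh = 1.134 kWh
Total energy = 153 + 10.37 + 12.53 + 1.134 = 177 kWh
Cost = 177 kWh × $0.194 = $34.34 ≈ $34

$34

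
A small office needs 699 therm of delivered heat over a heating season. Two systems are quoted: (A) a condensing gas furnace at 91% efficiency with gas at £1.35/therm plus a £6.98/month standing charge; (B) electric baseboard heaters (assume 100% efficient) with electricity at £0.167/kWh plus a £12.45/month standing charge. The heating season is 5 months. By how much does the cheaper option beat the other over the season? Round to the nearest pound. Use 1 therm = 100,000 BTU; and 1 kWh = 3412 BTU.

£2412

Heat load = 699 therm × 100,000 = 69,900,000 BTU
Gas: input = 69,900,000 / 0.910 = 76,813,187 BTU = 768.1 therm → 768.1 × £1.35 = £1,036.98; + 5 × £6.98 standing = £1,071.88
Electric: 69,900,000 BTU / 3412 = 20,490 kWh → × £0.167 = £3,421.25; + 5 × £12.45 standing = £3,483.50
Difference = |£1,071.88 − £3,483.50| = £2,411.62 ≈ £2412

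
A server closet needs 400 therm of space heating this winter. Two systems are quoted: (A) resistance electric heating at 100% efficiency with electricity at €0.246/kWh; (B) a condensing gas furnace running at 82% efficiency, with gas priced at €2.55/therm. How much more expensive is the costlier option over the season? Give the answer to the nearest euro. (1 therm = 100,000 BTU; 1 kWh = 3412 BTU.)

€1640

Heat load = 400 therm × 100,000 = 40,000,000 BTU
Gas: input = 40,000,000 / 0.82 = 48,780,488 BTU = 487.8 therm → 487.8 × €2.55 = €1,243.90
Electric: 40,000,000 BTU / 3412 = 11,720 kWh → × €0.246 = €2,883.94
Difference = |€1,243.90 − €2,883.94| = €1,640.04 ≈ €1640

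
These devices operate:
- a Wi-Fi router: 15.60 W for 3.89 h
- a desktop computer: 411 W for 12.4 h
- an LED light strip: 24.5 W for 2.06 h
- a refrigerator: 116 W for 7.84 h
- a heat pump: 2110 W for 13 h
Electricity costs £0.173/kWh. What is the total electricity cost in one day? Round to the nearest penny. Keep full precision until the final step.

Wi-Fi router: 15.60 W × 3.89 h = 61 Wh = 0.06068 kWh
desktop computer: 411 W × 12.4 h = 5,096 Wh = 5.096 kWh
LED light strip: 24.5 W × 2.06 h = 50 Wh = 0.05047 kWh
refrigerator: 116 W × 7.84 h = 909 Wh = 0.9094 kWh
heat pump: 2110 W × 13 h = 27,430 Wh = 27.43 kWh
Total energy = 0.06068 + 5.096 + 0.05047 + 0.9094 + 27.43 = 33.55 kWh
Cost = 33.55 kWh × £0.173 = £5.80

£5.80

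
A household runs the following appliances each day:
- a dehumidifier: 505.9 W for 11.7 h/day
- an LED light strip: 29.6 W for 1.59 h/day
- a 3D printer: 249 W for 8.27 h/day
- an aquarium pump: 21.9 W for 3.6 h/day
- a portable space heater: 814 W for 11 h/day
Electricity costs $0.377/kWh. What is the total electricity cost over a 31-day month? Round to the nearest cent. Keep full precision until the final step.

$199.36

dehumidifier: 505.9 W × 11.7 h × 31 d = 183,490 Wh = 183.5 kWh
LED light strip: 29.6 W × 1.59 h × 31 d = 1,459 Wh = 1.459 kWh
3D printer: 249 W × 8.27 h × 31 d = 63,836 Wh = 63.84 kWh
aquarium pump: 21.9 W × 3.6 h × 31 d = 2,444 Wh = 2.444 kWh
portable space heater: 814 W × 11 h × 31 d = 277,574 Wh = 277.6 kWh
Total energy = 183.5 + 1.459 + 63.84 + 2.444 + 277.6 = 528.8 kWh
Cost = 528.8 kWh × $0.377 = $199.36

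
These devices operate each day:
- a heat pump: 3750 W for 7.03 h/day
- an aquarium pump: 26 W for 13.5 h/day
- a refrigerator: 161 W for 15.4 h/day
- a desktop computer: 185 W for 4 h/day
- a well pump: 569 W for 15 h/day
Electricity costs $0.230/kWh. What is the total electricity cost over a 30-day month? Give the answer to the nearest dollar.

$265

heat pump: 3750 W × 7.03 h × 30 d = 790,875 Wh = 790.9 kWh
aquarium pump: 26 W × 13.5 h × 30 d = 10,530 Wh = 10.53 kWh
refrigerator: 161 W × 15.4 h × 30 d = 74,382 Wh = 74.38 kWh
desktop computer: 185 W × 4 h × 30 d = 22,200 Wh = 22.2 kWh
well pump: 569 W × 15 h × 30 d = 256,050 Wh = 256.1 kWh
Total energy = 790.9 + 10.53 + 74.38 + 22.2 + 256.1 = 1,154 kWh
Cost = 1,154 kWh × $0.230 = $265.43 ≈ $265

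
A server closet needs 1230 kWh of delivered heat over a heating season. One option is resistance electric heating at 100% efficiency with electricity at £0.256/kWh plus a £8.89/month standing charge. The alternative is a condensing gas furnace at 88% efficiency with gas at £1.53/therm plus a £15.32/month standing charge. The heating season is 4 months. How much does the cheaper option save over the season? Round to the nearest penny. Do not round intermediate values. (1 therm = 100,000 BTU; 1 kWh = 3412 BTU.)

Heat load = 1230 kWh × 3412 = 4,196,760 BTU
Gas: input = 4,196,760 / 0.88 = 4,769,045 BTU = 47.69 therm → 47.69 × £1.53 = £72.97; + 4 × £15.32 standing = £134.25
Electric: 4,196,760 BTU / 3412 = 1,230 kWh → × £0.256 = £314.88; + 4 × £8.89 standing = £350.44
Difference = |£134.25 − £350.44| = £216.19

£216.19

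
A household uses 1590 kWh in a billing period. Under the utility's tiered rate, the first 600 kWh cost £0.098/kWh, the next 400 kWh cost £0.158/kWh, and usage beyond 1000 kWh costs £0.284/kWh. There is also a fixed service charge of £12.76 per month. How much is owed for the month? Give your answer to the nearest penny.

£302.32

First 600 kWh × £0.098 = £58.80
Next 400 kWh × £0.158 = £63.20
Remaining 590 kWh × £0.284 = £167.56
Energy charge = £289.56; + service £12.76 = £302.32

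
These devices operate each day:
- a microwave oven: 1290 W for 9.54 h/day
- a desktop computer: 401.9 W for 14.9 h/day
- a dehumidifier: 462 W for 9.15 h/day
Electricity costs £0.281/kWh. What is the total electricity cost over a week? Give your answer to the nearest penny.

£44.30

microwave oven: 1290 W × 9.54 h × 7 d = 86,146 Wh = 86.15 kWh
desktop computer: 401.9 W × 14.9 h × 7 d = 41,918 Wh = 41.92 kWh
dehumidifier: 462 W × 9.15 h × 7 d = 29,591 Wh = 29.59 kWh
Total energy = 86.15 + 41.92 + 29.59 = 157.7 kWh
Cost = 157.7 kWh × £0.281 = £44.30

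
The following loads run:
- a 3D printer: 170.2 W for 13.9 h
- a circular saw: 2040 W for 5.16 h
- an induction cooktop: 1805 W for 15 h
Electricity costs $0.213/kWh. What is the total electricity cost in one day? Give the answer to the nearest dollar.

3D printer: 170.2 W × 13.9 h = 2,366 Wh = 2.366 kWh
circular saw: 2040 W × 5.16 h = 10,526 Wh = 10.53 kWh
induction cooktop: 1805 W × 15 h = 27,075 Wh = 27.07 kWh
Total energy = 2.366 + 10.53 + 27.07 = 39.97 kWh
Cost = 39.97 kWh × $0.213 = $8.51 ≈ $9

$9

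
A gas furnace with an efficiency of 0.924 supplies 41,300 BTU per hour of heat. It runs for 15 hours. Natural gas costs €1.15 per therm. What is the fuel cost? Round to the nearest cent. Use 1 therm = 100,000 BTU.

Heat delivered = 41,300 BTU/h × 15 h = 619,500 BTU
Gas input = 619,500 / 0.924 = 670,455 BTU
= 670,455 / 100,000 = 6.705 therm
Cost = 6.705 × €1.15/therm = €7.71

€7.71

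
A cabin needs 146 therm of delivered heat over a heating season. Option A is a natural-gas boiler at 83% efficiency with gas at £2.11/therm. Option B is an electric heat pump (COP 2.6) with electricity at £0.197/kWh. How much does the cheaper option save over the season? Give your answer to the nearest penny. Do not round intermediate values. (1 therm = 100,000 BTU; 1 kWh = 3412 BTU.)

£46.94

Heat load = 146 therm × 100,000 = 14,600,000 BTU
Gas: input = 14,600,000 / 0.83 = 17,590,361 BTU = 175.9 therm → 175.9 × £2.11 = £371.16
Heat pump: 14,600,000 BTU / 3412 = 4,279 kWh heat; / 2.6 = 1,646 kWh in → × £0.197 = £324.22
Difference = |£371.16 − £324.22| = £46.94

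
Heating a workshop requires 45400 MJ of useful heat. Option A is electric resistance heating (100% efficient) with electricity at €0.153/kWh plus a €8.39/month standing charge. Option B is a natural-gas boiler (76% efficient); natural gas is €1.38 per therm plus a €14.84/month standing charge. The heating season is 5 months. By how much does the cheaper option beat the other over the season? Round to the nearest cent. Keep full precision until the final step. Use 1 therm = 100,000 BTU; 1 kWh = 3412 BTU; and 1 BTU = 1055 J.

€1116.04

Heat load = 45400 MJ = 45,400,000,000 J / 1055 = 43,033,175 BTU
Gas: input = 43,033,175 / 0.76 = 56,622,599 BTU = 566.2 therm → 566.2 × €1.38 = €781.39; + 5 × €14.84 standing = €855.59
Electric: 43,033,175 BTU / 3412 = 12,610 kWh → × €0.153 = €1,929.68; + 5 × €8.39 standing = €1,971.63
Difference = |€855.59 − €1,971.63| = €1,116.04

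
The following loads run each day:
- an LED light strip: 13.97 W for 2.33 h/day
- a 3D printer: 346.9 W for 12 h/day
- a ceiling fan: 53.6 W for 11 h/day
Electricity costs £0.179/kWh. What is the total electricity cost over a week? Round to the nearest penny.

LED light strip: 13.97 W × 2.33 h × 7 d = 228 Wh = 0.2279 kWh
3D printer: 346.9 W × 12 h × 7 d = 29,140 Wh = 29.14 kWh
ceiling fan: 53.6 W × 11 h × 7 d = 4,127 Wh = 4.127 kWh
Total energy = 0.2279 + 29.14 + 4.127 = 33.49 kWh
Cost = 33.49 kWh × £0.179 = £6.00

£6.00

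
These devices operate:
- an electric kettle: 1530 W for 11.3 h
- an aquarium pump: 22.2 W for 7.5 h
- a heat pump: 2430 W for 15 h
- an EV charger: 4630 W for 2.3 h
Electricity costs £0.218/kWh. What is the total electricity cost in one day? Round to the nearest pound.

£14

electric kettle: 1530 W × 11.3 h = 17,289 Wh = 17.29 kWh
aquarium pump: 22.2 W × 7.5 h = 166 Wh = 0.1665 kWh
heat pump: 2430 W × 15 h = 36,450 Wh = 36.45 kWh
EV charger: 4630 W × 2.3 h = 10,649 Wh = 10.65 kWh
Total energy = 17.29 + 0.1665 + 36.45 + 10.65 = 64.55 kWh
Cost = 64.55 kWh × £0.218 = £14.07 ≈ £14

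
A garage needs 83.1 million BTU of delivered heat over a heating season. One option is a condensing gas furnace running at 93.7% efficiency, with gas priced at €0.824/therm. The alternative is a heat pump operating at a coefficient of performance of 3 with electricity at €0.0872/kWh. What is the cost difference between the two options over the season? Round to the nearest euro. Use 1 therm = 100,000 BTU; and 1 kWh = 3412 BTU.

€23

Heat load = 83.1 × 10⁶ BTU = 83,100,000 BTU
Gas: input = 83,100,000 / 0.937 = 88,687,300 BTU = 886.9 therm → 886.9 × €0.824 = €730.78
Heat pump: 83,100,000 BTU / 3412 = 24,360 kWh heat; / 3 = 8,118 kWh in → × €0.0872 = €707.92
Difference = |€730.78 − €707.92| = €22.86 ≈ €23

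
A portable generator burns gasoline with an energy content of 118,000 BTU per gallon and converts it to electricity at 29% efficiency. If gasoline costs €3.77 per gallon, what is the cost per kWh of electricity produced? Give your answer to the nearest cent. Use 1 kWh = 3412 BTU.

€0.38

Electrical output per gallon = 118,000 BTU × 0.29 / 3412 BTU/kWh = 10.03 kWh
Cost per kWh = €3.77 / 10.03 kWh = €0.376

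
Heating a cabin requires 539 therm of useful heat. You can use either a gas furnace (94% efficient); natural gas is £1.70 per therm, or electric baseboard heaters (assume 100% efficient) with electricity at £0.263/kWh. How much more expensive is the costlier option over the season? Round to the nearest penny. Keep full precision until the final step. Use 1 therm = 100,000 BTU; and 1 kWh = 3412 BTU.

Heat load = 539 therm × 100,000 = 53,900,000 BTU
Gas: input = 53,900,000 / 0.94 = 57,340,426 BTU = 573.4 therm → 573.4 × £1.70 = £974.79
Electric: 53,900,000 BTU / 3412 = 15,800 kWh → × £0.263 = £4,154.66
Difference = |£974.79 − £4,154.66| = £3,179.87

£3179.87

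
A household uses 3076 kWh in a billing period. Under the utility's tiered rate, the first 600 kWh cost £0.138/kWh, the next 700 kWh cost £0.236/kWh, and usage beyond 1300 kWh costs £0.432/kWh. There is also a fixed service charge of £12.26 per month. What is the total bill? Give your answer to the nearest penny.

£1027.49

First 600 kWh × £0.138 = £82.80
Next 700 kWh × £0.236 = £165.20
Remaining 1776 kWh × £0.432 = £767.23
Energy charge = £1,015.23; + service £12.26 = £1,027.49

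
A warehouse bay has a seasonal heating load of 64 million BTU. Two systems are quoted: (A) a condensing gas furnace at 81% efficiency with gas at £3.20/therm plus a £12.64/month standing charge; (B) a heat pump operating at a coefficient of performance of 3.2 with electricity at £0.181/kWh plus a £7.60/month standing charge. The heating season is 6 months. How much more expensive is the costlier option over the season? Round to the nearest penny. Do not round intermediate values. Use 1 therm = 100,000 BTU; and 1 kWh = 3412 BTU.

Heat load = 64 × 10⁶ BTU = 64,000,000 BTU
Gas: input = 64,000,000 / 0.81 = 79,012,346 BTU = 790.1 therm → 790.1 × £3.20 = £2,528.40; + 6 × £12.64 standing = £2,604.24
Heat pump: 64,000,000 BTU / 3412 = 18,760 kWh heat; / 3.2 = 5,862 kWh in → × £0.181 = £1,060.96; + 6 × £7.60 standing = £1,106.56
Difference = |£2,604.24 − £1,106.56| = £1,497.67

£1497.67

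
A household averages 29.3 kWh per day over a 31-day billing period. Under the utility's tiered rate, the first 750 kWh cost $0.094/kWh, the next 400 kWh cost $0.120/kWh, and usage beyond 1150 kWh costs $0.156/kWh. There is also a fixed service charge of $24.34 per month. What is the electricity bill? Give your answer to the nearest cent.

$113.84

Usage = 29.3 kWh/day × 31 days = 908.3 kWh
First 750 kWh × $0.094 = $70.50
Next 158.3 kWh × $0.120 = $19.00
Remaining tier: 0 kWh (not reached)
Energy charge = $89.50; + service $24.34 = $113.84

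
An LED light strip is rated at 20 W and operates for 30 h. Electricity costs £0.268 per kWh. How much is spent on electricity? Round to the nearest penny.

£0.16

Energy = 20 W × 30 h = 600 Wh = 0.6 kWh
Cost = 0.6 kWh × £0.268/kWh = £0.16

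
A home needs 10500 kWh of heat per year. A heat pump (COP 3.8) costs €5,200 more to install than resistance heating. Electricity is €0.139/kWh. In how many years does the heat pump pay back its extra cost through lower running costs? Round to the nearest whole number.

5 years

Resistance: 10500 kWh × €0.139 = €1,459.50/yr
Heat pump: 10500 / 3.8 = 2763 kWh in → × €0.139 = €384.08/yr
Annual savings = €1,075.42
Payback = €5,200 / €1,075.42 = 4.84 years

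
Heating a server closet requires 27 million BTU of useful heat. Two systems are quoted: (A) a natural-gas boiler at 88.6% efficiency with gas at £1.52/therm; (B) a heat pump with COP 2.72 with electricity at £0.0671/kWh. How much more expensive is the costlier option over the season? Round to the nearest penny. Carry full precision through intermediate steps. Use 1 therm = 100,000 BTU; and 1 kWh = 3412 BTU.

£267.99

Heat load = 27 × 10⁶ BTU = 27,000,000 BTU
Gas: input = 27,000,000 / 0.886 = 30,474,041 BTU = 304.7 therm → 304.7 × £1.52 = £463.21
Heat pump: 27,000,000 BTU / 3412 = 7,913 kWh heat; / 2.72 = 2,909 kWh in → × £0.0671 = £195.21
Difference = |£463.21 − £195.21| = £267.99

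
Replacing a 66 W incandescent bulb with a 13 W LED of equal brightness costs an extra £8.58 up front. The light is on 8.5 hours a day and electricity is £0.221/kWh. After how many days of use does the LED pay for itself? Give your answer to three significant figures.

86.2 days

Power saved = 66 − 13 = 53 W
Daily energy saved = 53 W × 8.5 h = 450.5 Wh = 0.4505 kWh
Daily savings = 0.4505 × £0.221 = £0.0996
Payback = £8.58 / £0.0996 per day = 86.18 days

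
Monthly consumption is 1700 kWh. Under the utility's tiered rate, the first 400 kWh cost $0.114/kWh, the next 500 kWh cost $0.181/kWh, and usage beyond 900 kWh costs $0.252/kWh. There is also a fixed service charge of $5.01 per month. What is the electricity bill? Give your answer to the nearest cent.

$342.71

First 400 kWh × $0.114 = $45.60
Next 500 kWh × $0.181 = $90.50
Remaining 800 kWh × $0.252 = $201.60
Energy charge = $337.70; + service $5.01 = $342.71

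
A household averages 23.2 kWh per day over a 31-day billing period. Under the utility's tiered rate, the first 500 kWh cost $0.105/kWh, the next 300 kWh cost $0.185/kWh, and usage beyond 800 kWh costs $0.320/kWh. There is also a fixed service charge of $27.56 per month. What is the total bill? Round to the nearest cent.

Usage = 23.2 kWh/day × 31 days = 719.2 kWh
First 500 kWh × $0.105 = $52.50
Next 219.2 kWh × $0.185 = $40.55
Remaining tier: 0 kWh (not reached)
Energy charge = $93.05; + service $27.56 = $120.61

$120.61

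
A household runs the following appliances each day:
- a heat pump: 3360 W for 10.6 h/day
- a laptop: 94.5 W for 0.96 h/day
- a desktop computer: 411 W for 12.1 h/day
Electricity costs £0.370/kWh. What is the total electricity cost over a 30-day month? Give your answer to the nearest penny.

£451.55

heat pump: 3360 W × 10.6 h × 30 d = 1,068,480 Wh = 1,068 kWh
laptop: 94.5 W × 0.96 h × 30 d = 2,722 Wh = 2.722 kWh
desktop computer: 411 W × 12.1 h × 30 d = 149,193 Wh = 149.2 kWh
Total energy = 1,068 + 2.722 + 149.2 = 1,220 kWh
Cost = 1,220 kWh × £0.370 = £451.55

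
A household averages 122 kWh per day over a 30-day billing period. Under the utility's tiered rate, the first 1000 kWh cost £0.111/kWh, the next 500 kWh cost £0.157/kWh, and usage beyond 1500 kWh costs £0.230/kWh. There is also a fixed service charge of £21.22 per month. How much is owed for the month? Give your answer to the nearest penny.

£707.52

Usage = 122 kWh/day × 30 days = 3660 kWh
First 1000 kWh × £0.111 = £111.00
Next 500 kWh × £0.157 = £78.50
Remaining 2160 kWh × £0.230 = £496.80
Energy charge = £686.30; + service £21.22 = £707.52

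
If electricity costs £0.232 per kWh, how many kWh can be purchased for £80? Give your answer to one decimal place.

£80 / £0.232 per kWh = 344.8 kWh

344.8 kWh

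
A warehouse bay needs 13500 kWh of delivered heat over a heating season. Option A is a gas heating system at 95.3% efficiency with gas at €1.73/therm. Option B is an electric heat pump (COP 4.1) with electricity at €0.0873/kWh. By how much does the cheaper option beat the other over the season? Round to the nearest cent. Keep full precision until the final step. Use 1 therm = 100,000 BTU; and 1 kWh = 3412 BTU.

€548.72

Heat load = 13500 kWh × 3412 = 46,062,000 BTU
Gas: input = 46,062,000 / 0.953 = 48,333,683 BTU = 483.3 therm → 483.3 × €1.73 = €836.17
Heat pump: 46,062,000 BTU / 3412 = 13,500 kWh heat; / 4.1 = 3,293 kWh in → × €0.0873 = €287.45
Difference = |€836.17 − €287.45| = €548.72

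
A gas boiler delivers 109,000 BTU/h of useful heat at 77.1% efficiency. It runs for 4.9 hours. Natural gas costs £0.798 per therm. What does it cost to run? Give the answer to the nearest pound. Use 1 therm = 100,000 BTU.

£6

Heat delivered = 109,000 BTU/h × 4.9 h = 534,100 BTU
Gas input = 534,100 / 0.771 = 692,737 BTU
= 692,737 / 100,000 = 6.927 therm
Cost = 6.927 × £0.798/therm = £5.53 ≈ £6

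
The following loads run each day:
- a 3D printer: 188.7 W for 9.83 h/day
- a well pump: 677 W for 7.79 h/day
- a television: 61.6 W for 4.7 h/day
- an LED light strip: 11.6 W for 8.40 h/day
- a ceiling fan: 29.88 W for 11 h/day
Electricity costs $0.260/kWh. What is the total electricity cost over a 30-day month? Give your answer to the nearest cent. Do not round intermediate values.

$61.19

3D printer: 188.7 W × 9.83 h × 30 d = 55,648 Wh = 55.65 kWh
well pump: 677 W × 7.79 h × 30 d = 158,215 Wh = 158.2 kWh
television: 61.6 W × 4.7 h × 30 d = 8,686 Wh = 8.686 kWh
LED light strip: 11.6 W × 8.40 h × 30 d = 2,923 Wh = 2.923 kWh
ceiling fan: 29.88 W × 11 h × 30 d = 9,860 Wh = 9.86 kWh
Total energy = 55.65 + 158.2 + 8.686 + 2.923 + 9.86 = 235.3 kWh
Cost = 235.3 kWh × $0.260 = $61.19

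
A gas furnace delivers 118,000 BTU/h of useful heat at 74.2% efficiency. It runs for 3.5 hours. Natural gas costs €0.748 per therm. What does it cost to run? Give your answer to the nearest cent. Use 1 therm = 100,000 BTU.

Heat delivered = 118,000 BTU/h × 3.5 h = 413,000 BTU
Gas input = 413,000 / 0.742 = 556,604 BTU
= 556,604 / 100,000 = 5.566 therm
Cost = 5.566 × €0.748/therm = €4.16

€4.16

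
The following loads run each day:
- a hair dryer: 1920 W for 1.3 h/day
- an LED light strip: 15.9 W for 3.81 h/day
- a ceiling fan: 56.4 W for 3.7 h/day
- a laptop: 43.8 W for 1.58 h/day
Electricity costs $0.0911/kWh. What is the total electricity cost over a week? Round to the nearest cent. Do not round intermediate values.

$1.81

hair dryer: 1920 W × 1.3 h × 7 d = 17,472 Wh = 17.47 kWh
LED light strip: 15.9 W × 3.81 h × 7 d = 424 Wh = 0.4241 kWh
ceiling fan: 56.4 W × 3.7 h × 7 d = 1,461 Wh = 1.461 kWh
laptop: 43.8 W × 1.58 h × 7 d = 484 Wh = 0.4844 kWh
Total energy = 17.47 + 0.4241 + 1.461 + 0.4844 = 19.84 kWh
Cost = 19.84 kWh × $0.0911 = $1.81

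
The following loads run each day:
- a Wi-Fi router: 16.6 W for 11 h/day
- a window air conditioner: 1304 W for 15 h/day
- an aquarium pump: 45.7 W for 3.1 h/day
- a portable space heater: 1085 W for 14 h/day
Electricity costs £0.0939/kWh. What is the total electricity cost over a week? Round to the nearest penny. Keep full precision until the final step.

Wi-Fi router: 16.6 W × 11 h × 7 d = 1,278 Wh = 1.278 kWh
window air conditioner: 1304 W × 15 h × 7 d = 136,920 Wh = 136.9 kWh
aquarium pump: 45.7 W × 3.1 h × 7 d = 992 Wh = 0.9917 kWh
portable space heater: 1085 W × 14 h × 7 d = 106,330 Wh = 106.3 kWh
Total energy = 1.278 + 136.9 + 0.9917 + 106.3 = 245.5 kWh
Cost = 245.5 kWh × £0.0939 = £23.05

£23.05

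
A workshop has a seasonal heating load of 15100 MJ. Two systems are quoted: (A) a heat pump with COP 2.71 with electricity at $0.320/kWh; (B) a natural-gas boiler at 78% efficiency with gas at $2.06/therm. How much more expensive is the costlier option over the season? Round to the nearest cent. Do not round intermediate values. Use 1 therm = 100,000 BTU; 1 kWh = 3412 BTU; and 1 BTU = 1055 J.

Heat load = 15100 MJ = 15,100,000,000 J / 1055 = 14,312,796 BTU
Gas: input = 14,312,796 / 0.78 = 18,349,739 BTU = 183.5 therm → 183.5 × $2.06 = $378.00
Heat pump: 14,312,796 BTU / 3412 = 4,195 kWh heat; / 2.71 = 1,548 kWh in → × $0.320 = $495.33
Difference = |$378.00 − $495.33| = $117.33

$117.33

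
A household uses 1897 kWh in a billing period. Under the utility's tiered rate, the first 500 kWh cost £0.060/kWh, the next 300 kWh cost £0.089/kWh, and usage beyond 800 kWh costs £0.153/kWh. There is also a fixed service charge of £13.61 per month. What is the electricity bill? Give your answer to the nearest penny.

First 500 kWh × £0.060 = £30.00
Next 300 kWh × £0.089 = £26.70
Remaining 1097 kWh × £0.153 = £167.84
Energy charge = £224.54; + service £13.61 = £238.15

£238.15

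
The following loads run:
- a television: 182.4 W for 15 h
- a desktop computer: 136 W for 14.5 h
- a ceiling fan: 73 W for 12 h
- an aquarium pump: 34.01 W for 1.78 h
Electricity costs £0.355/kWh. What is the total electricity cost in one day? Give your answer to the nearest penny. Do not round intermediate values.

television: 182.4 W × 15 h = 2,736 Wh = 2.736 kWh
desktop computer: 136 W × 14.5 h = 1,972 Wh = 1.972 kWh
ceiling fan: 73 W × 12 h = 876 Wh = 0.876 kWh
aquarium pump: 34.01 W × 1.78 h = 61 Wh = 0.06054 kWh
Total energy = 2.736 + 1.972 + 0.876 + 0.06054 = 5.645 kWh
Cost = 5.645 kWh × £0.355 = £2.00

£2.00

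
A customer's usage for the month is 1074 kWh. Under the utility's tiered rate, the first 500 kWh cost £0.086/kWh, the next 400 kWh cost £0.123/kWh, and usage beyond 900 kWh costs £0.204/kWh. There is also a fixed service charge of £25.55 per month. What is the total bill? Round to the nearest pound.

£153

First 500 kWh × £0.086 = £43.00
Next 400 kWh × £0.123 = £49.20
Remaining 174 kWh × £0.204 = £35.50
Energy charge = £127.70; + service £25.55 = £153.25 ≈ £153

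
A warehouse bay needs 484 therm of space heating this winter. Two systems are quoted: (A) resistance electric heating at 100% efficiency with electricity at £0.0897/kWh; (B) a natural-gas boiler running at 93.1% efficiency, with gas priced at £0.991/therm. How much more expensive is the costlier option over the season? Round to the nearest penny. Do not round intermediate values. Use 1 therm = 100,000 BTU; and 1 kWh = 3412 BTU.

Heat load = 484 therm × 100,000 = 48,400,000 BTU
Gas: input = 48,400,000 / 0.931 = 51,987,111 BTU = 519.9 therm → 519.9 × £0.991 = £515.19
Electric: 48,400,000 BTU / 3412 = 14,190 kWh → × £0.0897 = £1,272.42
Difference = |£515.19 − £1,272.42| = £757.22

£757.22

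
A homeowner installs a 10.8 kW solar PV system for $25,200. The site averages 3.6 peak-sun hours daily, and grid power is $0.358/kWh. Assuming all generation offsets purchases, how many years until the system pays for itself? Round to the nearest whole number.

Daily generation = 10.8 kW × 3.6 h = 38.88 kWh
Annual generation = 38.88 × 365 = 14191 kWh
Annual savings = 14191 × $0.358 = $5,080.45
Payback = $25,200 / $5,080.45 = 4.96 years

5 years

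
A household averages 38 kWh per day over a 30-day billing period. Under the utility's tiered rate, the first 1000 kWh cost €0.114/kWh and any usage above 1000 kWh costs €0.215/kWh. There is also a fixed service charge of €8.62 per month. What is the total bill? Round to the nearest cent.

Usage = 38 kWh/day × 30 days = 1140 kWh
First 1000 kWh × €0.114 = €114.00
Remaining 140 kWh × €0.215 = €30.10
Energy charge = €144.10; + service €8.62 = €152.72

€152.72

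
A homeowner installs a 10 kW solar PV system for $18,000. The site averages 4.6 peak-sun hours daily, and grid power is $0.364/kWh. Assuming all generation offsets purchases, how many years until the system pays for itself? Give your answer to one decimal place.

Daily generation = 10 kW × 4.6 h = 46 kWh
Annual generation = 46 × 365 = 16790 kWh
Annual savings = 16790 × $0.364 = $6,111.56
Payback = $18,000 / $6,111.56 = 2.95 years

2.9 years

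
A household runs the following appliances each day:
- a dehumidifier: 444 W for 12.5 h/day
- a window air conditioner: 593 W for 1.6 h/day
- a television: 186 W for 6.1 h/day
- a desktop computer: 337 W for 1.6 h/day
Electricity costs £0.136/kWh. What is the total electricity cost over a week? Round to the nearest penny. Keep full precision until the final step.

dehumidifier: 444 W × 12.5 h × 7 d = 38,850 Wh = 38.85 kWh
window air conditioner: 593 W × 1.6 h × 7 d = 6,642 Wh = 6.642 kWh
television: 186 W × 6.1 h × 7 d = 7,942 Wh = 7.942 kWh
desktop computer: 337 W × 1.6 h × 7 d = 3,774 Wh = 3.774 kWh
Total energy = 38.85 + 6.642 + 7.942 + 3.774 = 57.21 kWh
Cost = 57.21 kWh × £0.136 = £7.78

£7.78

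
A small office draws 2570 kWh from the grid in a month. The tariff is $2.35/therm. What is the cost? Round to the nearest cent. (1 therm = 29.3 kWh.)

2570 kWh × (0.03413 therm/kWh) = 87.71 therm
Cost = 87.71 therm × $2.35/therm = $206.13

$206.13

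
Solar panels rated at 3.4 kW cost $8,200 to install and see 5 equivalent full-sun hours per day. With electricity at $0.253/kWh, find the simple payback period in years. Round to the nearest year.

Daily generation = 3.4 kW × 5 h = 17 kWh
Annual generation = 17 × 365 = 6205 kWh
Annual savings = 6205 × $0.253 = $1,569.87
Payback = $8,200 / $1,569.87 = 5.22 years

5 years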